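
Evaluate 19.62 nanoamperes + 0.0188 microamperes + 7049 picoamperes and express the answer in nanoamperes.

In nanoamperes:
  19.62 nanoamperes → 19.62
  0.0188 microamperes = 0.0188e3 nanoamperes = 18.8
  7049 picoamperes = 7049e-3 nanoamperes = 7.049
Sum: 19.62 + 18.8 + 7.049 = 45.469

45.469 nanoamperes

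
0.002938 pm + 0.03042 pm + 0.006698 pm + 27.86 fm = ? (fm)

In fm:
  0.002938 pm = 0.002938e3 fm = 2.938
  0.03042 pm = 0.03042e3 fm = 30.42
  0.006698 pm = 0.006698e3 fm = 6.698
  27.86 fm → 27.86
Sum: 2.938 + 30.42 + 6.698 + 27.86 = 67.916

67.916 fm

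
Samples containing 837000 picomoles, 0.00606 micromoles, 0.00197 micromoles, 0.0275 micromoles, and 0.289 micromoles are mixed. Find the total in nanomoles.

1161.53 nanomoles

In nanomoles:
  837000 picomoles = 837000 × 10⁻³ nanomoles = 837
  0.00606 micromoles = 0.00606 × 10³ nanomoles = 6.06
  0.00197 micromoles = 0.00197 × 10³ nanomoles = 1.97
  0.0275 micromoles = 0.0275 × 10³ nanomoles = 27.5
  0.289 micromoles = 0.289 × 10³ nanomoles = 289
Sum: 837 + 6.06 + 1.97 + 27.5 + 289 = 1161.53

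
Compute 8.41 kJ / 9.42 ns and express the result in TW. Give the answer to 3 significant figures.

0.893 TW

(8.41 × 10^3) / (9.42 × 10^-9) = 0.89278 × 10^12 W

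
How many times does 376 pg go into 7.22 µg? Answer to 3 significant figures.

(7.22 × 10^-6) / (376 × 10^-12) = 0.0192 × 10^6

19200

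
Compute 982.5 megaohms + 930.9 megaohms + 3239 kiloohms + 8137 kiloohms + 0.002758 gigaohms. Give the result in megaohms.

In megaohms:
  982.5 megaohms → 982.5
  930.9 megaohms → 930.9
  3239 kiloohms = 3239e-3 megaohms = 3.239
  8137 kiloohms = 8137e-3 megaohms = 8.137
  0.002758 gigaohms = 0.002758e3 megaohms = 2.758
Sum: 982.5 + 930.9 + 3.239 + 8.137 + 2.758 = 1927.534

1927.534 megaohms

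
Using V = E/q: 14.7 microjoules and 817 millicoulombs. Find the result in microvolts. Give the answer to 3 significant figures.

(14.7 × 10^-6) / (817 × 10^-3) = 0.017993 × 10^-3 V

18.0 microvolts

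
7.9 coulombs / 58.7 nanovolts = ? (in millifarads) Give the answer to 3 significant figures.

(7.9) / (58.7 × 10^-9) = 0.13458 × 10^9 F

135000000000 millifarads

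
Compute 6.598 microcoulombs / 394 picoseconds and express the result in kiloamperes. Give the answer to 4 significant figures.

16.75 kiloamperes

(6.598 × 10^-6) / (394 × 10^-12) = 0.0167462 × 10^6 A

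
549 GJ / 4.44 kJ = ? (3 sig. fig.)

124000000

(549 × 10⁹) / (4.44 × 10³) = 123.6 × 10⁶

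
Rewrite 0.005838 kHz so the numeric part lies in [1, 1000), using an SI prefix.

= 5.838 Hz; mantissa already in [1, 1000).

5.838 Hz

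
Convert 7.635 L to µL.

(no prefix) = 10^0, micro = 10^-6; factor is 10^6.
7.635 × 10^6 = 7635000

7635000 µL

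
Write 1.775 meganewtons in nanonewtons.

1775000000000000 nanonewtons

mega = 10⁶, nano = 10⁻⁹; factor is 10¹⁵.
1.775 × 10¹⁵ = 1775000000000000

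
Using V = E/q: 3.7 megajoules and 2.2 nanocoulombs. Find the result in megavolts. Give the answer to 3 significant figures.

1680000000 megavolts

(3.7e6) / (2.2e-9) = 1.6818e15 V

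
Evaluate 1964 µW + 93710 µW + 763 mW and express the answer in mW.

858.674 mW

In mW:
  1964 µW = 1964e-3 mW = 1.964
  93710 µW = 93710e-3 mW = 93.71
  763 mW → 763
Sum: 1.964 + 93.71 + 763 = 858.674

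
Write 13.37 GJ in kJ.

giga = 1e9, kilo = 1e3; factor is 1e6.
13.37 × 1e6 = 13370000

13370000 kJ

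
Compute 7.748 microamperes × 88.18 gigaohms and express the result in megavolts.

7.748e-6 × 88.18e9 = 683.21864e3 V

0.68321864 megavolts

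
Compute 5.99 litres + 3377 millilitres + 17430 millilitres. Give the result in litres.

26.797 litres

In litres:
  5.99 litres → 5.99
  3377 millilitres = 3377 × 10^-3 litres = 3.377
  17430 millilitres = 17430 × 10^-3 litres = 17.43
Sum: 5.99 + 3.377 + 17.43 = 26.797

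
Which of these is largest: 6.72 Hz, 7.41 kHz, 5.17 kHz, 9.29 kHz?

9.29 kHz

6.72 Hz = 6.72 Hz
7.41 kHz = 7410 Hz
5.17 kHz = 5170 Hz
9.29 kHz = 9290 Hz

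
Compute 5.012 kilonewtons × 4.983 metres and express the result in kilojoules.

24.974796 kilojoules

5.012e3 × 4.983 = 24.974796e3 J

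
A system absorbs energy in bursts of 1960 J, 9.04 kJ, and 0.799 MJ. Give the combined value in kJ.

In kJ:
  1960 J = 1960 × 10^-3 kJ = 1.96
  9.04 kJ → 9.04
  0.799 MJ = 0.799 × 10^3 kJ = 799
Sum: 1.96 + 9.04 + 799 = 810

810 kJ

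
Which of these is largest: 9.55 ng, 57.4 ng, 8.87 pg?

9.55 ng = 0.00000000955 g
57.4 ng = 0.0000000574 g
8.87 pg = 0.00000000000887 g

57.4 ng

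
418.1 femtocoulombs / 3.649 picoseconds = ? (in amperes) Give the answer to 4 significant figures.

(418.1 × 10⁻¹⁵) / (3.649 × 10⁻¹²) = 114.579 × 10⁻³ A

0.1146 amperes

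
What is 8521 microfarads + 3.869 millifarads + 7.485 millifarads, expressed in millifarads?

In millifarads:
  8521 microfarads = 8521e-3 millifarads = 8.521
  3.869 millifarads → 3.869
  7.485 millifarads → 7.485
Sum: 8.521 + 3.869 + 7.485 = 19.875

19.875 millifarads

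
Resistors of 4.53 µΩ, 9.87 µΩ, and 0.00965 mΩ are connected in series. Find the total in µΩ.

24.05 µΩ

In µΩ:
  4.53 µΩ → 4.53
  9.87 µΩ → 9.87
  0.00965 mΩ = 0.00965 × 10^3 µΩ = 9.65
Sum: 4.53 + 9.87 + 9.65 = 24.05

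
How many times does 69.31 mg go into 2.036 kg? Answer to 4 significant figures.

29380

(2.036 × 10^3) / (69.31 × 10^-3) = 0.029375 × 10^6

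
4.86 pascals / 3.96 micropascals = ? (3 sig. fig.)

(4.86) / (3.96e-6) = 1.227e6

1230000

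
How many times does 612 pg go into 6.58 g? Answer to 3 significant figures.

(6.58) / (612 × 10⁻¹²) = 0.01075 × 10¹²

10800000000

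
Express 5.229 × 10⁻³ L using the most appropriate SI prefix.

= 5.229 × 10⁻³ L; 10⁻³ is milli.

5.229 mL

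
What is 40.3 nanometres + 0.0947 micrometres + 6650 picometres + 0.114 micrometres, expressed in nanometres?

255.65 nanometres

In nanometres:
  40.3 nanometres → 40.3
  0.0947 micrometres = 0.0947e3 nanometres = 94.7
  6650 picometres = 6650e-3 nanometres = 6.65
  0.114 micrometres = 0.114e3 nanometres = 114
Sum: 40.3 + 94.7 + 6.65 + 114 = 255.65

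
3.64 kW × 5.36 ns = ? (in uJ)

3.64e3 × 5.36e-9 = 19.5104e-6 J

19.5104 uJ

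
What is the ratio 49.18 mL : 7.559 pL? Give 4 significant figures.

(49.18 × 10^-3) / (7.559 × 10^-12) = 6.5062 × 10^9

6506000000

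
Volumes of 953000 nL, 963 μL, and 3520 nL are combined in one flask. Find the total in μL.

In μL:
  953000 nL = 953000 × 10⁻³ μL = 953
  963 μL → 963
  3520 nL = 3520 × 10⁻³ μL = 3.52
Sum: 953 + 963 + 3.52 = 1919.52

1919.52 μL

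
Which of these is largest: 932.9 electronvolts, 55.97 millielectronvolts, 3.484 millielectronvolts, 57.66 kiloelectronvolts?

932.9 electronvolts = 932.9 electronvolts
55.97 millielectronvolts = 0.05597 electronvolts
3.484 millielectronvolts = 0.003484 electronvolts
57.66 kiloelectronvolts = 57660 electronvolts

57.66 kiloelectronvolts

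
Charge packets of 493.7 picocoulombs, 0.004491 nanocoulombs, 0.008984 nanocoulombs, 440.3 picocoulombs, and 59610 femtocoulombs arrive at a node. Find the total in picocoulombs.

In picocoulombs:
  493.7 picocoulombs → 493.7
  0.004491 nanocoulombs = 0.004491 × 10³ picocoulombs = 4.491
  0.008984 nanocoulombs = 0.008984 × 10³ picocoulombs = 8.984
  440.3 picocoulombs → 440.3
  59610 femtocoulombs = 59610 × 10⁻³ picocoulombs = 59.61
Sum: 493.7 + 4.491 + 8.984 + 440.3 + 59.61 = 1007.085

1007.085 picocoulombs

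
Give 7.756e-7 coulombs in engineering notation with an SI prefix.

= 775.6e-9 coulombs; 1e-9 is nano.

775.6 nanocoulombs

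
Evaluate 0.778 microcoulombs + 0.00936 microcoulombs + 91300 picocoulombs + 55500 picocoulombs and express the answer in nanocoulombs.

In nanocoulombs:
  0.778 microcoulombs = 0.778 × 10³ nanocoulombs = 778
  0.00936 microcoulombs = 0.00936 × 10³ nanocoulombs = 9.36
  91300 picocoulombs = 91300 × 10⁻³ nanocoulombs = 91.3
  55500 picocoulombs = 55500 × 10⁻³ nanocoulombs = 55.5
Sum: 778 + 9.36 + 91.3 + 55.5 = 934.16

934.16 nanocoulombs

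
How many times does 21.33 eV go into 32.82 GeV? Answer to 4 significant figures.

(32.82 × 10^9) / (21.33) = 1.5387 × 10^9

1539000000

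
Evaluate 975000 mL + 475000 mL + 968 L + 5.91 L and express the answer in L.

2423.91 L

In L:
  975000 mL = 975000 × 10^-3 L = 975
  475000 mL = 475000 × 10^-3 L = 475
  968 L → 968
  5.91 L → 5.91
Sum: 975 + 475 + 968 + 5.91 = 2423.91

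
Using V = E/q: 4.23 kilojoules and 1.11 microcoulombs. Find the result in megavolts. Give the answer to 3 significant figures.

3810 megavolts

(4.23e3) / (1.11e-6) = 3.8108e9 V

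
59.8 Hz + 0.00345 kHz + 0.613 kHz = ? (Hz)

In Hz:
  59.8 Hz → 59.8
  0.00345 kHz = 0.00345 × 10³ Hz = 3.45
  0.613 kHz = 0.613 × 10³ Hz = 613
Sum: 59.8 + 3.45 + 613 = 676.25

676.25 Hz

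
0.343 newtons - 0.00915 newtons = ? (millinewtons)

333.85 millinewtons

In millinewtons:
  0.343 newtons = 0.343 × 10³ millinewtons = 343
  0.00915 newtons = 0.00915 × 10³ millinewtons = 9.15
Difference: 343 - 9.15 = 333.85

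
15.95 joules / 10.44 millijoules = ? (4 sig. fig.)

1528

(15.95) / (10.44 × 10⁻³) = 1.5278 × 10³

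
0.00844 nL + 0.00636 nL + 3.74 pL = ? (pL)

In pL:
  0.00844 nL = 0.00844e3 pL = 8.44
  0.00636 nL = 0.00636e3 pL = 6.36
  3.74 pL → 3.74
Sum: 8.44 + 6.36 + 3.74 = 18.54

18.54 pL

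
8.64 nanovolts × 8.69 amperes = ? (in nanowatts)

8.64e-9 × 8.69 = 75.0816e-9 W

75.0816 nanowatts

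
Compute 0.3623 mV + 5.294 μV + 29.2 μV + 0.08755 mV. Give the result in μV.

484.344 μV

In μV:
  0.3623 mV = 0.3623 × 10^3 μV = 362.3
  5.294 μV → 5.294
  29.2 μV → 29.2
  0.08755 mV = 0.08755 × 10^3 μV = 87.55
Sum: 362.3 + 5.294 + 29.2 + 87.55 = 484.344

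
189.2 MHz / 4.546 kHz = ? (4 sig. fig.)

(189.2e6) / (4.546e3) = 41.619e3

41620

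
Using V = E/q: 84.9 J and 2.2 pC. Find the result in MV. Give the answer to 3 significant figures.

(84.9) / (2.2e-12) = 38.591e12 V

38600000 MV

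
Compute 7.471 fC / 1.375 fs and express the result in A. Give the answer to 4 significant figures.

5.433 A

(7.471 × 10^-15) / (1.375 × 10^-15) = 5.43345 A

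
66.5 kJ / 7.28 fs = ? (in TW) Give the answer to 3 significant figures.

(66.5e3) / (7.28e-15) = 9.1346e18 W

9130000 TW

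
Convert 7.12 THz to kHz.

7120000000 kHz

tera = 10¹², kilo = 10³; factor is 10⁹.
7.12 × 10⁹ = 7120000000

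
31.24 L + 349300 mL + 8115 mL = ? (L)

In L:
  31.24 L → 31.24
  349300 mL = 349300 × 10⁻³ L = 349.3
  8115 mL = 8115 × 10⁻³ L = 8.115
Sum: 31.24 + 349.3 + 8.115 = 388.655

388.655 L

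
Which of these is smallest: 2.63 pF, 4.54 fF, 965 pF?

4.54 fF

2.63 pF = 0.00000000000263 F
4.54 fF = 0.00000000000000454 F
965 pF = 0.000000000965 F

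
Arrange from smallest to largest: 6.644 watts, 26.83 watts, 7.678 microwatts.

7.678 microwatts < 6.644 watts < 26.83 watts

6.644 watts = 6.644 watts
26.83 watts = 26.83 watts
7.678 microwatts = 0.000007678 watts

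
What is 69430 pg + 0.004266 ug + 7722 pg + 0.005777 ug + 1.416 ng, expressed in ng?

In ng:
  69430 pg = 69430 × 10⁻³ ng = 69.43
  0.004266 ug = 0.004266 × 10³ ng = 4.266
  7722 pg = 7722 × 10⁻³ ng = 7.722
  0.005777 ug = 0.005777 × 10³ ng = 5.777
  1.416 ng → 1.416
Sum: 69.43 + 4.266 + 7.722 + 5.777 + 1.416 = 88.611

88.611 ng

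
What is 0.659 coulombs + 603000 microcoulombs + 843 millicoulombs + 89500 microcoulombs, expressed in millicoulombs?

2194.5 millicoulombs

In millicoulombs:
  0.659 coulombs = 0.659 × 10³ millicoulombs = 659
  603000 microcoulombs = 603000 × 10⁻³ millicoulombs = 603
  843 millicoulombs → 843
  89500 microcoulombs = 89500 × 10⁻³ millicoulombs = 89.5
Sum: 659 + 603 + 843 + 89.5 = 2194.5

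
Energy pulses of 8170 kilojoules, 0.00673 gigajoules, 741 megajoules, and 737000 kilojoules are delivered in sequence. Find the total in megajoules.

1492.9 megajoules

In megajoules:
  8170 kilojoules = 8170e-3 megajoules = 8.17
  0.00673 gigajoules = 0.00673e3 megajoules = 6.73
  741 megajoules → 741
  737000 kilojoules = 737000e-3 megajoules = 737
Sum: 8.17 + 6.73 + 741 + 737 = 1492.9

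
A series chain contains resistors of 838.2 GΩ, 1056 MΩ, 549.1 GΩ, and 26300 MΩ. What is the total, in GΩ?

1414.656 GΩ

In GΩ:
  838.2 GΩ → 838.2
  1056 MΩ = 1056 × 10⁻³ GΩ = 1.056
  549.1 GΩ → 549.1
  26300 MΩ = 26300 × 10⁻³ GΩ = 26.3
Sum: 838.2 + 1.056 + 549.1 + 26.3 = 1414.656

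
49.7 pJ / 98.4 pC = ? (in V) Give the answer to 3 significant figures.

(49.7 × 10⁻¹²) / (98.4 × 10⁻¹²) = 0.50508 V

0.505 V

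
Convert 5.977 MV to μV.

5977000000000 μV

mega = 10^6, micro = 10^-6; factor is 10^12.
5.977 × 10^12 = 5977000000000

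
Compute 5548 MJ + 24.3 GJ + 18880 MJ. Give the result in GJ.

In GJ:
  5548 MJ = 5548 × 10⁻³ GJ = 5.548
  24.3 GJ → 24.3
  18880 MJ = 18880 × 10⁻³ GJ = 18.88
Sum: 5.548 + 24.3 + 18.88 = 48.728

48.728 GJ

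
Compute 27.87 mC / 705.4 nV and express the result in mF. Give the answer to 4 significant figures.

(27.87 × 10^-3) / (705.4 × 10^-9) = 0.0395095 × 10^6 F

39510000 mF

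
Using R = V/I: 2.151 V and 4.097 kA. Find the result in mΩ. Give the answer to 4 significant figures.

0.5250 mΩ

(2.151) / (4.097 × 10³) = 0.525018 × 10⁻³ Ω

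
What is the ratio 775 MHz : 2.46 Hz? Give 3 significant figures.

315000000

(775 × 10⁶) / (2.46) = 315 × 10⁶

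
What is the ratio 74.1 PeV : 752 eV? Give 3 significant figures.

98500000000000

(74.1e15) / (752) = 0.09854e15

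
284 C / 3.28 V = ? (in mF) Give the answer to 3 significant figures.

(284) / (3.28) = 86.585 F

86600 mF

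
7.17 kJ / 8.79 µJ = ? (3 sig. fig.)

816000000

(7.17 × 10³) / (8.79 × 10⁻⁶) = 0.8157 × 10⁹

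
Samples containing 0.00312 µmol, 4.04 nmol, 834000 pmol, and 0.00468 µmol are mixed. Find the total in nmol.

845.84 nmol

In nmol:
  0.00312 µmol = 0.00312 × 10³ nmol = 3.12
  4.04 nmol → 4.04
  834000 pmol = 834000 × 10⁻³ nmol = 834
  0.00468 µmol = 0.00468 × 10³ nmol = 4.68
Sum: 3.12 + 4.04 + 834 + 4.68 = 845.84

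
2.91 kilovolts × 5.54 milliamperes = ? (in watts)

16.1214 watts

2.91e3 × 5.54e-3 = 16.1214 W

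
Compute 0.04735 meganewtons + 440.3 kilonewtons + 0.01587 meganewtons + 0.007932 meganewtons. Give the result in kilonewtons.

In kilonewtons:
  0.04735 meganewtons = 0.04735 × 10³ kilonewtons = 47.35
  440.3 kilonewtons → 440.3
  0.01587 meganewtons = 0.01587 × 10³ kilonewtons = 15.87
  0.007932 meganewtons = 0.007932 × 10³ kilonewtons = 7.932
Sum: 47.35 + 440.3 + 15.87 + 7.932 = 511.452

511.452 kilonewtons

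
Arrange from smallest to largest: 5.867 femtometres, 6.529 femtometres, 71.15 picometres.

5.867 femtometres < 6.529 femtometres < 71.15 picometres

5.867 femtometres = 0.000000000000005867 metres
6.529 femtometres = 0.000000000000006529 metres
71.15 picometres = 0.00000000007115 metres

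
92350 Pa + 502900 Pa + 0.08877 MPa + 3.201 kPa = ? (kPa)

687.221 kPa

In kPa:
  92350 Pa = 92350 × 10⁻³ kPa = 92.35
  502900 Pa = 502900 × 10⁻³ kPa = 502.9
  0.08877 MPa = 0.08877 × 10³ kPa = 88.77
  3.201 kPa → 3.201
Sum: 92.35 + 502.9 + 88.77 + 3.201 = 687.221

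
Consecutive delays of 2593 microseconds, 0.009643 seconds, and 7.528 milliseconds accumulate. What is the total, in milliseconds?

19.764 milliseconds

In milliseconds:
  2593 microseconds = 2593e-3 milliseconds = 2.593
  0.009643 seconds = 0.009643e3 milliseconds = 9.643
  7.528 milliseconds → 7.528
Sum: 2.593 + 9.643 + 7.528 = 19.764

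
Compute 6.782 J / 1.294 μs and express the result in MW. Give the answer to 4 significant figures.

(6.782) / (1.294 × 10^-6) = 5.24111 × 10^6 W

5.241 MW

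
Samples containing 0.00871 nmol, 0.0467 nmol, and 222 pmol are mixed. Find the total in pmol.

277.41 pmol

In pmol:
  0.00871 nmol = 0.00871e3 pmol = 8.71
  0.0467 nmol = 0.0467e3 pmol = 46.7
  222 pmol → 222
Sum: 8.71 + 46.7 + 222 = 277.41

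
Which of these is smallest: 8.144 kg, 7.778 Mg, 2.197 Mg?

8.144 kg

8.144 kg = 8144 g
7.778 Mg = 7778000 g
2.197 Mg = 2197000 g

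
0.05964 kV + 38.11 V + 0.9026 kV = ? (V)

1000.35 V

In V:
  0.05964 kV = 0.05964e3 V = 59.64
  38.11 V → 38.11
  0.9026 kV = 0.9026e3 V = 902.6
Sum: 59.64 + 38.11 + 902.6 = 1000.35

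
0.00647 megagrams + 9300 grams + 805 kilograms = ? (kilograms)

In kilograms:
  0.00647 megagrams = 0.00647 × 10^3 kilograms = 6.47
  9300 grams = 9300 × 10^-3 kilograms = 9.3
  805 kilograms → 805
Sum: 6.47 + 9.3 + 805 = 820.77

820.77 kilograms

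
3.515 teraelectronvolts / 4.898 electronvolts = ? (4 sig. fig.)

(3.515 × 10¹²) / (4.898) = 0.71764 × 10¹²

717600000000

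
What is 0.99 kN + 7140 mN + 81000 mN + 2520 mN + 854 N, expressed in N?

In N:
  0.99 kN = 0.99 × 10^3 N = 990
  7140 mN = 7140 × 10^-3 N = 7.14
  81000 mN = 81000 × 10^-3 N = 81
  2520 mN = 2520 × 10^-3 N = 2.52
  854 N → 854
Sum: 990 + 7.14 + 81 + 2.52 + 854 = 1934.66

1934.66 N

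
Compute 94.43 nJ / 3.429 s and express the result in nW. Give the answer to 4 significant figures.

27.54 nW

(94.43e-9) / (3.429) = 27.5386e-9 W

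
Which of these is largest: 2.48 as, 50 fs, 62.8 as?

2.48 as = 0.00000000000000000248 s
50 fs = 0.00000000000005 s
62.8 as = 0.0000000000000000628 s

50 fs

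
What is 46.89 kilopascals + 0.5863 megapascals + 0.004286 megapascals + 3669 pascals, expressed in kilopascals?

In kilopascals:
  46.89 kilopascals → 46.89
  0.5863 megapascals = 0.5863 × 10^3 kilopascals = 586.3
  0.004286 megapascals = 0.004286 × 10^3 kilopascals = 4.286
  3669 pascals = 3669 × 10^-3 kilopascals = 3.669
Sum: 46.89 + 586.3 + 4.286 + 3.669 = 641.145

641.145 kilopascals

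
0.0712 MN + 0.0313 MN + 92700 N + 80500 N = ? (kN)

275.7 kN

In kN:
  0.0712 MN = 0.0712 × 10^3 kN = 71.2
  0.0313 MN = 0.0313 × 10^3 kN = 31.3
  92700 N = 92700 × 10^-3 kN = 92.7
  80500 N = 80500 × 10^-3 kN = 80.5
Sum: 71.2 + 31.3 + 92.7 + 80.5 = 275.7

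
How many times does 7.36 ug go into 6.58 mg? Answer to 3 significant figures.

(6.58 × 10⁻³) / (7.36 × 10⁻⁶) = 0.894 × 10³

894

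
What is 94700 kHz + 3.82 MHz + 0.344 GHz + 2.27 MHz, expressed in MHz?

In MHz:
  94700 kHz = 94700 × 10^-3 MHz = 94.7
  3.82 MHz → 3.82
  0.344 GHz = 0.344 × 10^3 MHz = 344
  2.27 MHz → 2.27
Sum: 94.7 + 3.82 + 344 + 2.27 = 444.79

444.79 MHz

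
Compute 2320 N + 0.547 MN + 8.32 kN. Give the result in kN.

In kN:
  2320 N = 2320e-3 kN = 2.32
  0.547 MN = 0.547e3 kN = 547
  8.32 kN → 8.32
Sum: 2.32 + 547 + 8.32 = 557.64

557.64 kN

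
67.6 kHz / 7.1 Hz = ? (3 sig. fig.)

9520

(67.6 × 10³) / (7.1) = 9.521 × 10³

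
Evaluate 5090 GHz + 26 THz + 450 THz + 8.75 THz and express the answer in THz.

489.84 THz

In THz:
  5090 GHz = 5090e-3 THz = 5.09
  26 THz → 26
  450 THz → 450
  8.75 THz → 8.75
Sum: 5.09 + 26 + 450 + 8.75 = 489.84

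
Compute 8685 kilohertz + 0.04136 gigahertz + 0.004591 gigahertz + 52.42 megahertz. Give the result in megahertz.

In megahertz:
  8685 kilohertz = 8685 × 10⁻³ megahertz = 8.685
  0.04136 gigahertz = 0.04136 × 10³ megahertz = 41.36
  0.004591 gigahertz = 0.004591 × 10³ megahertz = 4.591
  52.42 megahertz → 52.42
Sum: 8.685 + 41.36 + 4.591 + 52.42 = 107.056

107.056 megahertz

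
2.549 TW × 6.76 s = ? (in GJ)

17231.24 GJ

2.549e12 × 6.76 = 17.23124e12 J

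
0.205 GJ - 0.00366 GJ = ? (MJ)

201.34 MJ

In MJ:
  0.205 GJ = 0.205 × 10^3 MJ = 205
  0.00366 GJ = 0.00366 × 10^3 MJ = 3.66
Difference: 205 - 3.66 = 201.34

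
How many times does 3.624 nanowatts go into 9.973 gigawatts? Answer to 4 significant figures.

2752000000000000000

(9.973 × 10^9) / (3.624 × 10^-9) = 2.7519 × 10^18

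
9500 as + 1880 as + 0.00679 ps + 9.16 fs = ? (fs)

In fs:
  9500 as = 9500 × 10^-3 fs = 9.5
  1880 as = 1880 × 10^-3 fs = 1.88
  0.00679 ps = 0.00679 × 10^3 fs = 6.79
  9.16 fs → 9.16
Sum: 9.5 + 1.88 + 6.79 + 9.16 = 27.33

27.33 fs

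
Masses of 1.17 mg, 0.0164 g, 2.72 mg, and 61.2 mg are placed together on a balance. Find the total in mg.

81.49 mg

In mg:
  1.17 mg → 1.17
  0.0164 g = 0.0164 × 10^3 mg = 16.4
  2.72 mg → 2.72
  61.2 mg → 61.2
Sum: 1.17 + 16.4 + 2.72 + 61.2 = 81.49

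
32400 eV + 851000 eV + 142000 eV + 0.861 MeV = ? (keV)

1886.4 keV

In keV:
  32400 eV = 32400e-3 keV = 32.4
  851000 eV = 851000e-3 keV = 851
  142000 eV = 142000e-3 keV = 142
  0.861 MeV = 0.861e3 keV = 861
Sum: 32.4 + 851 + 142 + 861 = 1886.4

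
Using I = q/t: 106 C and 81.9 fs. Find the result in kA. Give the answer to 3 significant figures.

1290000000000 kA

(106) / (81.9e-15) = 1.2943e15 A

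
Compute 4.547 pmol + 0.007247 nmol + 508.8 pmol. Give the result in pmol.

In pmol:
  4.547 pmol → 4.547
  0.007247 nmol = 0.007247 × 10^3 pmol = 7.247
  508.8 pmol → 508.8
Sum: 4.547 + 7.247 + 508.8 = 520.594

520.594 pmol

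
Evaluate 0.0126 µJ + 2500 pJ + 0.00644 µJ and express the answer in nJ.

21.54 nJ

In nJ:
  0.0126 µJ = 0.0126 × 10^3 nJ = 12.6
  2500 pJ = 2500 × 10^-3 nJ = 2.5
  0.00644 µJ = 0.00644 × 10^3 nJ = 6.44
Sum: 12.6 + 2.5 + 6.44 = 21.54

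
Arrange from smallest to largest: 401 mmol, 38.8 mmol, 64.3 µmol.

401 mmol = 0.401 mol
38.8 mmol = 0.0388 mol
64.3 µmol = 0.0000643 mol

64.3 µmol < 38.8 mmol < 401 mmol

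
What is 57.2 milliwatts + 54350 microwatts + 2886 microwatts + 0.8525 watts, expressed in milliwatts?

966.936 milliwatts

In milliwatts:
  57.2 milliwatts → 57.2
  54350 microwatts = 54350e-3 milliwatts = 54.35
  2886 microwatts = 2886e-3 milliwatts = 2.886
  0.8525 watts = 0.8525e3 milliwatts = 852.5
Sum: 57.2 + 54.35 + 2.886 + 852.5 = 966.936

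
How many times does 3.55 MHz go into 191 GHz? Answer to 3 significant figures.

(191 × 10⁹) / (3.55 × 10⁶) = 53.8 × 10³

53800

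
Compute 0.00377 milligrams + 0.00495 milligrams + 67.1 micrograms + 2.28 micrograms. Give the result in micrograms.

78.1 micrograms

In micrograms:
  0.00377 milligrams = 0.00377 × 10^3 micrograms = 3.77
  0.00495 milligrams = 0.00495 × 10^3 micrograms = 4.95
  67.1 micrograms → 67.1
  2.28 micrograms → 2.28
Sum: 3.77 + 4.95 + 67.1 + 2.28 = 78.1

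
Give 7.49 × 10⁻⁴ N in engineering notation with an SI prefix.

= 749 × 10⁻⁶ N; 10⁻⁶ is micro.

749 uN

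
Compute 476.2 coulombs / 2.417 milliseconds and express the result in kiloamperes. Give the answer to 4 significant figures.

(476.2) / (2.417 × 10^-3) = 197.021 × 10^3 A

197.0 kiloamperes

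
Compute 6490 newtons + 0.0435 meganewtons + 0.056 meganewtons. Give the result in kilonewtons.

In kilonewtons:
  6490 newtons = 6490 × 10^-3 kilonewtons = 6.49
  0.0435 meganewtons = 0.0435 × 10^3 kilonewtons = 43.5
  0.056 meganewtons = 0.056 × 10^3 kilonewtons = 56
Sum: 6.49 + 43.5 + 56 = 105.99

105.99 kilonewtons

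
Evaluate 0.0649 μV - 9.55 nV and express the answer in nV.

55.35 nV

In nV:
  0.0649 μV = 0.0649e3 nV = 64.9
  9.55 nV → 9.55
Difference: 64.9 - 9.55 = 55.35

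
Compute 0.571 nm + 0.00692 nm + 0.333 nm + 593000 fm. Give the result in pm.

In pm:
  0.571 nm = 0.571 × 10³ pm = 571
  0.00692 nm = 0.00692 × 10³ pm = 6.92
  0.333 nm = 0.333 × 10³ pm = 333
  593000 fm = 593000 × 10⁻³ pm = 593
Sum: 571 + 6.92 + 333 + 593 = 1503.92

1503.92 pm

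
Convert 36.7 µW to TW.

0.0000000000000000367 TW

micro = 10^-6, tera = 10^12; factor is 10^-18.
36.7 × 10^-18 = 0.0000000000000000367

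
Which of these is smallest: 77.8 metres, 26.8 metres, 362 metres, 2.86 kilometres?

77.8 metres = 77.8 metres
26.8 metres = 26.8 metres
362 metres = 362 metres
2.86 kilometres = 2860 metres

26.8 metres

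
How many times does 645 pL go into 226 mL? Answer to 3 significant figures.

350000000

(226e-3) / (645e-12) = 0.3504e9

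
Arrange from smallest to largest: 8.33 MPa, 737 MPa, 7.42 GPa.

8.33 MPa = 8330000 Pa
737 MPa = 737000000 Pa
7.42 GPa = 7420000000 Pa

8.33 MPa < 737 MPa < 7.42 GPa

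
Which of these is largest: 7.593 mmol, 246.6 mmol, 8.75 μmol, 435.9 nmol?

7.593 mmol = 0.007593 mol
246.6 mmol = 0.2466 mol
8.75 μmol = 0.00000875 mol
435.9 nmol = 0.0000004359 mol

246.6 mmol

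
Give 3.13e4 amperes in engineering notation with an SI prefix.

31.3 kiloamperes

= 31.3e3 amperes; 1e3 is kilo.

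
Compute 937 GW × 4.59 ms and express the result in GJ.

4.30083 GJ

937 × 10^9 × 4.59 × 10^-3 = 4300.83 × 10^6 J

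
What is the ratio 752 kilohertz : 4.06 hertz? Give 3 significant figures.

185000

(752 × 10^3) / (4.06) = 185.2 × 10^3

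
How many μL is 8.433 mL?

milli = 10⁻³, micro = 10⁻⁶; factor is 10³.
8.433 × 10³ = 8433

8433 μL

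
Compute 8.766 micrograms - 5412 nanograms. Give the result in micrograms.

In micrograms:
  8.766 micrograms → 8.766
  5412 nanograms = 5412 × 10^-3 micrograms = 5.412
Difference: 8.766 - 5.412 = 3.354

3.354 micrograms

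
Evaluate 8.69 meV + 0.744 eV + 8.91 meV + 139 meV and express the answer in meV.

In meV:
  8.69 meV → 8.69
  0.744 eV = 0.744 × 10^3 meV = 744
  8.91 meV → 8.91
  139 meV → 139
Sum: 8.69 + 744 + 8.91 + 139 = 900.6

900.6 meV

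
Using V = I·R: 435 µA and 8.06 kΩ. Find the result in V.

3.5061 V

435e-6 × 8.06e3 = 3506.1e-3 V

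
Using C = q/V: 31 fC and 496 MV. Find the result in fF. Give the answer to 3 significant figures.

(31 × 10⁻¹⁵) / (496 × 10⁶) = 0.0625 × 10⁻²¹ F

0.0000000625 fF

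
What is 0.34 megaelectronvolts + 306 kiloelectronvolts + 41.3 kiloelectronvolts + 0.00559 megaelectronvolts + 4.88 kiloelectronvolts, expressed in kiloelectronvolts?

In kiloelectronvolts:
  0.34 megaelectronvolts = 0.34 × 10³ kiloelectronvolts = 340
  306 kiloelectronvolts → 306
  41.3 kiloelectronvolts → 41.3
  0.00559 megaelectronvolts = 0.00559 × 10³ kiloelectronvolts = 5.59
  4.88 kiloelectronvolts → 4.88
Sum: 340 + 306 + 41.3 + 5.59 + 4.88 = 697.77

697.77 kiloelectronvolts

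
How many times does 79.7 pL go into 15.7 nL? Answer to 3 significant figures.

(15.7e-9) / (79.7e-12) = 0.197e3

197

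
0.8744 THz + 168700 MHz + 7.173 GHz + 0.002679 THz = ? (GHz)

In GHz:
  0.8744 THz = 0.8744 × 10³ GHz = 874.4
  168700 MHz = 168700 × 10⁻³ GHz = 168.7
  7.173 GHz → 7.173
  0.002679 THz = 0.002679 × 10³ GHz = 2.679
Sum: 874.4 + 168.7 + 7.173 + 2.679 = 1052.952

1052.952 GHz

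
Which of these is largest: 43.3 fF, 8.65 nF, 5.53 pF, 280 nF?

280 nF

43.3 fF = 0.0000000000000433 F
8.65 nF = 0.00000000865 F
5.53 pF = 0.00000000000553 F
280 nF = 0.00000028 F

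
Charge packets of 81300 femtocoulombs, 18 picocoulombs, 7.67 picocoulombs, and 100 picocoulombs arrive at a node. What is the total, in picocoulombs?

206.97 picocoulombs

In picocoulombs:
  81300 femtocoulombs = 81300e-3 picocoulombs = 81.3
  18 picocoulombs → 18
  7.67 picocoulombs → 7.67
  100 picocoulombs → 100
Sum: 81.3 + 18 + 7.67 + 100 = 206.97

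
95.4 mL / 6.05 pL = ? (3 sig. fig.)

15800000000

(95.4 × 10⁻³) / (6.05 × 10⁻¹²) = 15.77 × 10⁹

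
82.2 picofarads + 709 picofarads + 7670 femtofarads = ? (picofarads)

In picofarads:
  82.2 picofarads → 82.2
  709 picofarads → 709
  7670 femtofarads = 7670 × 10⁻³ picofarads = 7.67
Sum: 82.2 + 709 + 7.67 = 798.87

798.87 picofarads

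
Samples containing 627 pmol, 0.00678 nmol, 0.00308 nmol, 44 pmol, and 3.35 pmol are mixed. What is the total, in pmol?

In pmol:
  627 pmol → 627
  0.00678 nmol = 0.00678 × 10^3 pmol = 6.78
  0.00308 nmol = 0.00308 × 10^3 pmol = 3.08
  44 pmol → 44
  3.35 pmol → 3.35
Sum: 627 + 6.78 + 3.08 + 44 + 3.35 = 684.21

684.21 pmol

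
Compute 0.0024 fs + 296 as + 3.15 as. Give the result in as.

In as:
  0.0024 fs = 0.0024 × 10³ as = 2.4
  296 as → 296
  3.15 as → 3.15
Sum: 2.4 + 296 + 3.15 = 301.55

301.55 as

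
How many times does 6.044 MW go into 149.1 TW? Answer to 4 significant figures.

24670000

(149.1 × 10¹²) / (6.044 × 10⁶) = 24.669 × 10⁶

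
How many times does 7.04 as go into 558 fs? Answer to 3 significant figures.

79300

(558 × 10^-15) / (7.04 × 10^-18) = 79.26 × 10^3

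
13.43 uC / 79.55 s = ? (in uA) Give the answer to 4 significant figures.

(13.43 × 10^-6) / (79.55) = 0.168825 × 10^-6 A

0.1688 uA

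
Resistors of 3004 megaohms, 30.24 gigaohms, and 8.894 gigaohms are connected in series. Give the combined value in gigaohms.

42.138 gigaohms

In gigaohms:
  3004 megaohms = 3004e-3 gigaohms = 3.004
  30.24 gigaohms → 30.24
  8.894 gigaohms → 8.894
Sum: 3.004 + 30.24 + 8.894 = 42.138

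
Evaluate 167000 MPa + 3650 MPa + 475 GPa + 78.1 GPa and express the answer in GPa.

In GPa:
  167000 MPa = 167000 × 10^-3 GPa = 167
  3650 MPa = 3650 × 10^-3 GPa = 3.65
  475 GPa → 475
  78.1 GPa → 78.1
Sum: 167 + 3.65 + 475 + 78.1 = 723.75

723.75 GPa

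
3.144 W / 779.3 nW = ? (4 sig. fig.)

4034000

(3.144) / (779.3e-9) = 0.0040344e9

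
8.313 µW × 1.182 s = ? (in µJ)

8.313e-6 × 1.182 = 9.825966e-6 J

9.825966 µJ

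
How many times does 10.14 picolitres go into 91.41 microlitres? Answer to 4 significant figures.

(91.41 × 10^-6) / (10.14 × 10^-12) = 9.0148 × 10^6

9015000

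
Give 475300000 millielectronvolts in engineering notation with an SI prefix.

= 475.3 × 10³ electronvolts; 10³ is kilo.

475.3 kiloelectronvolts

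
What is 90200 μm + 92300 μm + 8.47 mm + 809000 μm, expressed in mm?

999.97 mm

In mm:
  90200 μm = 90200 × 10⁻³ mm = 90.2
  92300 μm = 92300 × 10⁻³ mm = 92.3
  8.47 mm → 8.47
  809000 μm = 809000 × 10⁻³ mm = 809
Sum: 90.2 + 92.3 + 8.47 + 809 = 999.97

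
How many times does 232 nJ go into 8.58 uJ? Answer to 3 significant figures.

37.0

(8.58e-6) / (232e-9) = 0.03698e3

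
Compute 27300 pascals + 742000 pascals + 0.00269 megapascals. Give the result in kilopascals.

771.99 kilopascals

In kilopascals:
  27300 pascals = 27300 × 10^-3 kilopascals = 27.3
  742000 pascals = 742000 × 10^-3 kilopascals = 742
  0.00269 megapascals = 0.00269 × 10^3 kilopascals = 2.69
Sum: 27.3 + 742 + 2.69 = 771.99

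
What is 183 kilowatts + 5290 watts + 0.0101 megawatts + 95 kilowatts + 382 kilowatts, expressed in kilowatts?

675.39 kilowatts

In kilowatts:
  183 kilowatts → 183
  5290 watts = 5290 × 10^-3 kilowatts = 5.29
  0.0101 megawatts = 0.0101 × 10^3 kilowatts = 10.1
  95 kilowatts → 95
  382 kilowatts → 382
Sum: 183 + 5.29 + 10.1 + 95 + 382 = 675.39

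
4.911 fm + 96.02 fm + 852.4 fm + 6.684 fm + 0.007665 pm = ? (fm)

967.68 fm

In fm:
  4.911 fm → 4.911
  96.02 fm → 96.02
  852.4 fm → 852.4
  6.684 fm → 6.684
  0.007665 pm = 0.007665 × 10³ fm = 7.665
Sum: 4.911 + 96.02 + 852.4 + 6.684 + 7.665 = 967.68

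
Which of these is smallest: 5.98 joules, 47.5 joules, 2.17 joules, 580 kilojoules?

2.17 joules

5.98 joules = 5.98 joules
47.5 joules = 47.5 joules
2.17 joules = 2.17 joules
580 kilojoules = 580000 joules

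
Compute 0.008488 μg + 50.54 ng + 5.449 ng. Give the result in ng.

64.477 ng

In ng:
  0.008488 μg = 0.008488e3 ng = 8.488
  50.54 ng → 50.54
  5.449 ng → 5.449
Sum: 8.488 + 50.54 + 5.449 = 64.477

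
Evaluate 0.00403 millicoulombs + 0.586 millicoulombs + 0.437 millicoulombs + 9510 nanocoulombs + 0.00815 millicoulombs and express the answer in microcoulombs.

1044.69 microcoulombs

In microcoulombs:
  0.00403 millicoulombs = 0.00403 × 10³ microcoulombs = 4.03
  0.586 millicoulombs = 0.586 × 10³ microcoulombs = 586
  0.437 millicoulombs = 0.437 × 10³ microcoulombs = 437
  9510 nanocoulombs = 9510 × 10⁻³ microcoulombs = 9.51
  0.00815 millicoulombs = 0.00815 × 10³ microcoulombs = 8.15
Sum: 4.03 + 586 + 437 + 9.51 + 8.15 = 1044.69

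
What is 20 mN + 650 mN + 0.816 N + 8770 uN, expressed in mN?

In mN:
  20 mN → 20
  650 mN → 650
  0.816 N = 0.816 × 10³ mN = 816
  8770 uN = 8770 × 10⁻³ mN = 8.77
Sum: 20 + 650 + 816 + 8.77 = 1494.77

1494.77 mN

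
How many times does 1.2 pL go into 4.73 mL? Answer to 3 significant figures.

3940000000

(4.73 × 10⁻³) / (1.2 × 10⁻¹²) = 3.942 × 10⁹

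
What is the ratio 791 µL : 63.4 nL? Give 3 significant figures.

12500

(791 × 10⁻⁶) / (63.4 × 10⁻⁹) = 12.48 × 10³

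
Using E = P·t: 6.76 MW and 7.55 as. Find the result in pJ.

51.038 pJ

6.76 × 10⁶ × 7.55 × 10⁻¹⁸ = 51.038 × 10⁻¹² J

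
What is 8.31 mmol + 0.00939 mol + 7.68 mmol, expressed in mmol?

25.38 mmol

In mmol:
  8.31 mmol → 8.31
  0.00939 mol = 0.00939e3 mmol = 9.39
  7.68 mmol → 7.68
Sum: 8.31 + 9.39 + 7.68 = 25.38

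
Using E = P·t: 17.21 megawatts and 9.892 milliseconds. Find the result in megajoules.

17.21e6 × 9.892e-3 = 170.24132e3 J

0.17024132 megajoules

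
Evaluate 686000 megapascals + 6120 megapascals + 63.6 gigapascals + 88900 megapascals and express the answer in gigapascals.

In gigapascals:
  686000 megapascals = 686000 × 10^-3 gigapascals = 686
  6120 megapascals = 6120 × 10^-3 gigapascals = 6.12
  63.6 gigapascals → 63.6
  88900 megapascals = 88900 × 10^-3 gigapascals = 88.9
Sum: 686 + 6.12 + 63.6 + 88.9 = 844.62

844.62 gigapascals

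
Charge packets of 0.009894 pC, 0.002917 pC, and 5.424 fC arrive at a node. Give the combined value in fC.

In fC:
  0.009894 pC = 0.009894e3 fC = 9.894
  0.002917 pC = 0.002917e3 fC = 2.917
  5.424 fC → 5.424
Sum: 9.894 + 2.917 + 5.424 = 18.235

18.235 fC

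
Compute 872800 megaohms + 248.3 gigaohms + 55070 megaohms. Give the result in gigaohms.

1176.17 gigaohms

In gigaohms:
  872800 megaohms = 872800e-3 gigaohms = 872.8
  248.3 gigaohms → 248.3
  55070 megaohms = 55070e-3 gigaohms = 55.07
Sum: 872.8 + 248.3 + 55.07 = 1176.17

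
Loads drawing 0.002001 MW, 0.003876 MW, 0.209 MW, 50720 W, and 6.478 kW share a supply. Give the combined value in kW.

In kW:
  0.002001 MW = 0.002001 × 10³ kW = 2.001
  0.003876 MW = 0.003876 × 10³ kW = 3.876
  0.209 MW = 0.209 × 10³ kW = 209
  50720 W = 50720 × 10⁻³ kW = 50.72
  6.478 kW → 6.478
Sum: 2.001 + 3.876 + 209 + 50.72 + 6.478 = 272.075

272.075 kW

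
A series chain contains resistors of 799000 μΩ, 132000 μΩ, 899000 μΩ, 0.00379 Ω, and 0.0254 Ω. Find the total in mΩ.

In mΩ:
  799000 μΩ = 799000 × 10^-3 mΩ = 799
  132000 μΩ = 132000 × 10^-3 mΩ = 132
  899000 μΩ = 899000 × 10^-3 mΩ = 899
  0.00379 Ω = 0.00379 × 10^3 mΩ = 3.79
  0.0254 Ω = 0.0254 × 10^3 mΩ = 25.4
Sum: 799 + 132 + 899 + 3.79 + 25.4 = 1859.19

1859.19 mΩ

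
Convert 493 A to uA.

493000000 uA

(no prefix) = 10^0, micro = 10^-6; factor is 10^6.
493 × 10^6 = 493000000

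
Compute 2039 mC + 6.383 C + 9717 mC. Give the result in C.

In C:
  2039 mC = 2039 × 10^-3 C = 2.039
  6.383 C → 6.383
  9717 mC = 9717 × 10^-3 C = 9.717
Sum: 2.039 + 6.383 + 9.717 = 18.139

18.139 C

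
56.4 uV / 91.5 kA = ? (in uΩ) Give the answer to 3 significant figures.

0.000616 uΩ

(56.4 × 10^-6) / (91.5 × 10^3) = 0.61639 × 10^-9 Ω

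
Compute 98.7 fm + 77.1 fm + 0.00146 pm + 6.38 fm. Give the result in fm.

183.64 fm

In fm:
  98.7 fm → 98.7
  77.1 fm → 77.1
  0.00146 pm = 0.00146 × 10^3 fm = 1.46
  6.38 fm → 6.38
Sum: 98.7 + 77.1 + 1.46 + 6.38 = 183.64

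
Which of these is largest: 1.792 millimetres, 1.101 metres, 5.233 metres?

5.233 metres

1.792 millimetres = 0.001792 metres
1.101 metres = 1.101 metres
5.233 metres = 5.233 metres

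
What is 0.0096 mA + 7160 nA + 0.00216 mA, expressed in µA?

18.92 µA

In µA:
  0.0096 mA = 0.0096 × 10^3 µA = 9.6
  7160 nA = 7160 × 10^-3 µA = 7.16
  0.00216 mA = 0.00216 × 10^3 µA = 2.16
Sum: 9.6 + 7.16 + 2.16 = 18.92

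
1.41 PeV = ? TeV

peta = 1e15, tera = 1e12; factor is 1e3.
1.41 × 1e3 = 1410

1410 TeV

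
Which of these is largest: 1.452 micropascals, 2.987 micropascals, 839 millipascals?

1.452 micropascals = 0.000001452 pascals
2.987 micropascals = 0.000002987 pascals
839 millipascals = 0.839 pascals

839 millipascals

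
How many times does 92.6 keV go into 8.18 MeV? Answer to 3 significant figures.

88.3

(8.18e6) / (92.6e3) = 0.08834e3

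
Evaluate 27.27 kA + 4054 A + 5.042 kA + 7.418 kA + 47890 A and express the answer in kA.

91.674 kA

In kA:
  27.27 kA → 27.27
  4054 A = 4054 × 10^-3 kA = 4.054
  5.042 kA → 5.042
  7.418 kA → 7.418
  47890 A = 47890 × 10^-3 kA = 47.89
Sum: 27.27 + 4.054 + 5.042 + 7.418 + 47.89 = 91.674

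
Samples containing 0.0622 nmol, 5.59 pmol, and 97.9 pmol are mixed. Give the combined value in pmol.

In pmol:
  0.0622 nmol = 0.0622 × 10³ pmol = 62.2
  5.59 pmol → 5.59
  97.9 pmol → 97.9
Sum: 62.2 + 5.59 + 97.9 = 165.69

165.69 pmol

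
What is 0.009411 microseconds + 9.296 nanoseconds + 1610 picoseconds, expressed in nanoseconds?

In nanoseconds:
  0.009411 microseconds = 0.009411 × 10^3 nanoseconds = 9.411
  9.296 nanoseconds → 9.296
  1610 picoseconds = 1610 × 10^-3 nanoseconds = 1.61
Sum: 9.411 + 9.296 + 1.61 = 20.317

20.317 nanoseconds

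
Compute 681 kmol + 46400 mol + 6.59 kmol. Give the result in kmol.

733.99 kmol

In kmol:
  681 kmol → 681
  46400 mol = 46400 × 10^-3 kmol = 46.4
  6.59 kmol → 6.59
Sum: 681 + 46.4 + 6.59 = 733.99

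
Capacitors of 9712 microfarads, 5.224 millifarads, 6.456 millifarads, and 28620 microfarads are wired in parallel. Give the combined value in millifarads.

In millifarads:
  9712 microfarads = 9712 × 10^-3 millifarads = 9.712
  5.224 millifarads → 5.224
  6.456 millifarads → 6.456
  28620 microfarads = 28620 × 10^-3 millifarads = 28.62
Sum: 9.712 + 5.224 + 6.456 + 28.62 = 50.012

50.012 millifarads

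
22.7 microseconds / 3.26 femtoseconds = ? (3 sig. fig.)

6960000000

(22.7 × 10⁻⁶) / (3.26 × 10⁻¹⁵) = 6.963 × 10⁹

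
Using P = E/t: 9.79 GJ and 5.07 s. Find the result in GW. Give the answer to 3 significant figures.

(9.79 × 10^9) / (5.07) = 1.931 × 10^9 W

1.93 GW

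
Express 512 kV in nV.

kilo = 10^3, nano = 10^-9; factor is 10^12.
512 × 10^12 = 512000000000000

512000000000000 nV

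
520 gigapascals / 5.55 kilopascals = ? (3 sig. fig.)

(520 × 10^9) / (5.55 × 10^3) = 93.69 × 10^6

93700000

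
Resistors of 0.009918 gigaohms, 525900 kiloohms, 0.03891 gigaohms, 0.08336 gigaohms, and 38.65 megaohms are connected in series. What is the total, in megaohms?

696.738 megaohms

In megaohms:
  0.009918 gigaohms = 0.009918e3 megaohms = 9.918
  525900 kiloohms = 525900e-3 megaohms = 525.9
  0.03891 gigaohms = 0.03891e3 megaohms = 38.91
  0.08336 gigaohms = 0.08336e3 megaohms = 83.36
  38.65 megaohms → 38.65
Sum: 9.918 + 525.9 + 38.91 + 83.36 + 38.65 = 696.738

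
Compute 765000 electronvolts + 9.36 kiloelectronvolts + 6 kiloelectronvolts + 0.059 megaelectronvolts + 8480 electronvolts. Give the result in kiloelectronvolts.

847.84 kiloelectronvolts

In kiloelectronvolts:
  765000 electronvolts = 765000 × 10⁻³ kiloelectronvolts = 765
  9.36 kiloelectronvolts → 9.36
  6 kiloelectronvolts → 6
  0.059 megaelectronvolts = 0.059 × 10³ kiloelectronvolts = 59
  8480 electronvolts = 8480 × 10⁻³ kiloelectronvolts = 8.48
Sum: 765 + 9.36 + 6 + 59 + 8.48 = 847.84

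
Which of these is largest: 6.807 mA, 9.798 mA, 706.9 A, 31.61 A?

6.807 mA = 0.006807 A
9.798 mA = 0.009798 A
706.9 A = 706.9 A
31.61 A = 31.61 A

706.9 A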